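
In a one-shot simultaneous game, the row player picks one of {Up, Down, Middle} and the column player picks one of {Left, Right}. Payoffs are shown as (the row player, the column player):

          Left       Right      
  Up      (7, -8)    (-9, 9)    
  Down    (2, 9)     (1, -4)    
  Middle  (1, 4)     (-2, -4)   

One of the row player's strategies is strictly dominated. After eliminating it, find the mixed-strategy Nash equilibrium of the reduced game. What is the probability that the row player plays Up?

The row player's strategy Middle is strictly dominated by Down: 2 > 1 and 1 > -2. Eliminate Middle.
The column player's indifference between Left and Right determines the row player's mixing probability p:
  the column player's payoff from Left: p·(-8) + (1−p)·9 = -17p + 9
  the column player's payoff from Right: p·9 + (1−p)·(-4) = 13p - 4
  -17p + 9 = 13p - 4  ⇒  -30p = -13  ⇒  p = 13/30.

p = 13/30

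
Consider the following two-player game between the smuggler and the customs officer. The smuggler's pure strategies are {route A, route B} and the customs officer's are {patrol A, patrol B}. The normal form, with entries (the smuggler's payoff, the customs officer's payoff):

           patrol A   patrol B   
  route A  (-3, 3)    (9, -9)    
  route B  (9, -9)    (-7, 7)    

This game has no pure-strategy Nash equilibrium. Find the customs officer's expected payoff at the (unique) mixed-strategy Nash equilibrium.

The customs officer's indifference between patrol A and patrol B determines the smuggler's mixing probability p:
  the customs officer's expected payoff from patrol A: p·3 + (1−p)·(-9) = 12p - 9
  the customs officer's expected payoff from patrol B: p·(-9) + (1−p)·7 = -16p + 7
  12p - 9 = -16p + 7  ⇒  28p = 16  ⇒  p = 4/7.
At equilibrium the customs officer is indifferent across columns, so the customs officer's payoff equals the payoff from patrol A: (4/7)·3 + (3/7)·(-9) = -15/7.

-15/7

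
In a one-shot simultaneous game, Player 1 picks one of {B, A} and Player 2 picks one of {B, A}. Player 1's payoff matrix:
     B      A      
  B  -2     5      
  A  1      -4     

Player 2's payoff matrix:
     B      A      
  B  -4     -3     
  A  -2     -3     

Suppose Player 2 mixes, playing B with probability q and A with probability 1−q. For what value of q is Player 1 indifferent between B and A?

Set Player 1's expected payoff from B equal to that from A:
  Player 1's payoff from B: q·(-2) + (1−q)·5 = -7q + 5
  Player 1's payoff from A: q·1 + (1−q)·(-4) = 5q - 4
  -7q + 5 = 5q - 4  ⇒  -12q = -9  ⇒  q = 3/4.

q = 3/4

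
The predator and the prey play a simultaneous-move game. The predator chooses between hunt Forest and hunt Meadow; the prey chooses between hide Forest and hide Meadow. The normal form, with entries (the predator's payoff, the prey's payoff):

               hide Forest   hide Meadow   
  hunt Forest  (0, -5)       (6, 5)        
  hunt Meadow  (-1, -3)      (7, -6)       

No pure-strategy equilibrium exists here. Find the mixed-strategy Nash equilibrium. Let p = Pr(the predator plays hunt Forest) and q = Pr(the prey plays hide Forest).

p = 3/13, q = 1/2

The prey's indifference between hide Forest and hide Meadow determines the predator's mixing probability p:
  the prey's payoff from hide Forest: p·(-5) + (1−p)·(-3) = -2p - 3
  the prey's payoff from hide Meadow: p·5 + (1−p)·(-6) = 11p - 6
  -2p - 3 = 11p - 6  ⇒  -13p = -3  ⇒  p = 3/13.
For the predator to be willing to mix, the predator must be indifferent between hunt Forest and hunt Meadow, which pins down the prey's mix.
  the predator's payoff to hunt Forest: q·0 + (1−q)·6 = -6q + 6
  the predator's payoff to hunt Meadow: q·(-1) + (1−q)·7 = -8q + 7
  -6q + 6 = -8q + 7  ⇒  2q = 1  ⇒  q = 1/2.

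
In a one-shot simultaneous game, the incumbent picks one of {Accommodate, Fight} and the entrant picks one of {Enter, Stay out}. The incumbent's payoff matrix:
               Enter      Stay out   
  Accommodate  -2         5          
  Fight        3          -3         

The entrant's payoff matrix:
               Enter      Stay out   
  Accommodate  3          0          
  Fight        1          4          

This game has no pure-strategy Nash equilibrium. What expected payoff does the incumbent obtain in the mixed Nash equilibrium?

9/13

The incumbent's indifference between Accommodate and Fight determines the entrant's mixing probability q:
  the incumbent's payoff from Accommodate: q·(-2) + (1−q)·5 = -7q + 5
  the incumbent's payoff from Fight: q·3 + (1−q)·(-3) = 6q - 3
  -7q + 5 = 6q - 3  ⇒  -13q = -8  ⇒  q = 8/13.
At equilibrium the incumbent is indifferent across rows, so the incumbent's payoff equals the payoff from Accommodate: (8/13)·(-2) + (5/13)·5 = 9/13.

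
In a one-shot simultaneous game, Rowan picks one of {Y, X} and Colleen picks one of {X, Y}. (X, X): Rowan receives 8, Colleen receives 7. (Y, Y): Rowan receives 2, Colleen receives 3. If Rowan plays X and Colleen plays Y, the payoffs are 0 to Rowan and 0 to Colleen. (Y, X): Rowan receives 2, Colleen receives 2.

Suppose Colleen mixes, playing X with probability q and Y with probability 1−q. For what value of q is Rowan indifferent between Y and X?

Colleen's mix must leave Rowan indifferent between Y and X.
  Rowan's payoff to Y: q·2 + (1−q)·2 = 2
  Rowan's payoff to X: q·8 + (1−q)·0 = 8q
  2 = 8q  ⇒  -8q = -2  ⇒  q = 1/4.

q = 1/4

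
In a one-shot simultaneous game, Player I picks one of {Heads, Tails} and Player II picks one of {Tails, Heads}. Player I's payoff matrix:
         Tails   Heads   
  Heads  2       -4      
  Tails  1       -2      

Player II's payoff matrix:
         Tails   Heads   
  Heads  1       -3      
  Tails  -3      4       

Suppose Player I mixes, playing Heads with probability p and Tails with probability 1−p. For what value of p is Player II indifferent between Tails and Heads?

p = 7/11

For Player II to be willing to mix, Player II must be indifferent between Tails and Heads, which pins down Player I's mix.
  Player II's expected payoff from Tails: p·1 + (1−p)·(-3) = 4p - 3
  Player II's expected payoff from Heads: p·(-3) + (1−p)·4 = -7p + 4
  4p - 3 = -7p + 4  ⇒  11p = 7  ⇒  p = 7/11.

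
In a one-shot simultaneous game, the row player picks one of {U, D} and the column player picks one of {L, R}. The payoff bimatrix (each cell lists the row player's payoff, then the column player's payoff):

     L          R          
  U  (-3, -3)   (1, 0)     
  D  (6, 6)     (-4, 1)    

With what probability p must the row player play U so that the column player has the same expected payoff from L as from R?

p = 5/8

For the column player to be willing to mix, the column player must be indifferent between L and R, which pins down the row player's mix.
  the column player's payoff from L: p·(-3) + (1−p)·6 = -9p + 6
  the column player's payoff from R: p·0 + (1−p)·1 = -p + 1
  -9p + 6 = -p + 1  ⇒  -8p = -5  ⇒  p = 5/8.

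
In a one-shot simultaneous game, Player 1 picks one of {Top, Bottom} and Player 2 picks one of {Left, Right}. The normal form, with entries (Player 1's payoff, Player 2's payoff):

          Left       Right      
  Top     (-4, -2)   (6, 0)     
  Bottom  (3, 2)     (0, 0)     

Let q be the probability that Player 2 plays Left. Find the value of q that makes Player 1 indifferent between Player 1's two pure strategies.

q = 6/13

In a mixed equilibrium Player 1 is indifferent between Top and Bottom; this condition fixes q.
  Player 1's payoff to Top: q·(-4) + (1−q)·6 = -10q + 6
  Player 1's payoff to Bottom: q·3 + (1−q)·0 = 3q
  -10q + 6 = 3q  ⇒  -13q = -6  ⇒  q = 6/13.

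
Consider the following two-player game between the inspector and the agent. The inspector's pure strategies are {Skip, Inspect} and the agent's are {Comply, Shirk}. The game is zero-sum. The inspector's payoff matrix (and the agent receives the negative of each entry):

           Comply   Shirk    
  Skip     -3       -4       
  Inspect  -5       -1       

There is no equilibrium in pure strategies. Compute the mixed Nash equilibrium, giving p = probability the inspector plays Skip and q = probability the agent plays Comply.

p = 4/5, q = 3/5

In a mixed equilibrium the agent is indifferent between Comply and Shirk; this condition fixes p.
  the agent's payoff from Comply: p·3 + (1−p)·5 = -2p + 5
  the agent's payoff from Shirk: p·4 + (1−p)·1 = 3p + 1
  -2p + 5 = 3p + 1  ⇒  -5p = -4  ⇒  p = 4/5.
Set the inspector's expected payoff from Skip equal to that from Inspect:
  the inspector's payoff from Skip: q·(-3) + (1−q)·(-4) = q - 4
  the inspector's payoff from Inspect: q·(-5) + (1−q)·(-1) = -4q - 1
  q - 4 = -4q - 1  ⇒  5q = 3  ⇒  q = 3/5.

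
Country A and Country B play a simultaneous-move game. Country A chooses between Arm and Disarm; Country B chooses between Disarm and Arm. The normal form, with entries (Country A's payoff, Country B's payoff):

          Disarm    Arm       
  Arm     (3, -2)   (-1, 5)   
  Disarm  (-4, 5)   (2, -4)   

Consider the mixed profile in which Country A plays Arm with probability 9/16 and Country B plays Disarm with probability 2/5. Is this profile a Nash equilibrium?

No

Given Country B's mix q = 2/5, Country A's payoff from Arm is 3/5 but from Disarm is -2/5. Country A strictly prefers Arm, so Country A would not mix.
So the proposed profile is not a Nash equilibrium.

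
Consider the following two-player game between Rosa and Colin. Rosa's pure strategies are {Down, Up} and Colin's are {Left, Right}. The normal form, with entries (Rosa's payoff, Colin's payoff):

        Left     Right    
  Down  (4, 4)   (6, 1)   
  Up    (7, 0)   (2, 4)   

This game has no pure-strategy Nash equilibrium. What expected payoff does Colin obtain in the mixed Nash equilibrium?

Colin's indifference between Left and Right determines Rosa's mixing probability p:
  Colin's expected payoff from Left: p·4 + (1−p)·0 = 4p
  Colin's expected payoff from Right: p·1 + (1−p)·4 = -3p + 4
  4p = -3p + 4  ⇒  7p = 4  ⇒  p = 4/7.
At equilibrium Colin is indifferent across columns, so Colin's payoff equals the payoff from Left: (4/7)·4 + (3/7)·0 = 16/7.

16/7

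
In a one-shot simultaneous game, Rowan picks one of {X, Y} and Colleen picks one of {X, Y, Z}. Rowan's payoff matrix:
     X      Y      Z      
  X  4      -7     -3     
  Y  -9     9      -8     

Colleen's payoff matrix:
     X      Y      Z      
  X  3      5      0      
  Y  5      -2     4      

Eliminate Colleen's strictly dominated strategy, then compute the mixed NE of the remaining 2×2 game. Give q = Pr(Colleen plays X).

q = 16/29

Colleen's strategy Z is strictly dominated by X: 3 > 0 and 5 > 4. Eliminate Z.
Colleen's mix must leave Rowan indifferent between X and Y.
  Rowan's expected payoff from X: q·4 + (1−q)·(-7) = 11q - 7
  Rowan's expected payoff from Y: q·(-9) + (1−q)·9 = -18q + 9
  11q - 7 = -18q + 9  ⇒  29q = 16  ⇒  q = 16/29.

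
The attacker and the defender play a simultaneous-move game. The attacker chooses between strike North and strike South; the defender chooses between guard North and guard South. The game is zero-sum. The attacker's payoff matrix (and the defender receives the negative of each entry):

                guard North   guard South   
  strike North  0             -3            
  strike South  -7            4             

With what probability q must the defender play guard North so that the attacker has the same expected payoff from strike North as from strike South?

q = 1/2

Set the attacker's expected payoff from strike North equal to that from strike South:
  the attacker's payoff to strike North: q·0 + (1−q)·(-3) = 3q - 3
  the attacker's payoff to strike South: q·(-7) + (1−q)·4 = -11q + 4
  3q - 3 = -11q + 4  ⇒  14q = 7  ⇒  q = 1/2.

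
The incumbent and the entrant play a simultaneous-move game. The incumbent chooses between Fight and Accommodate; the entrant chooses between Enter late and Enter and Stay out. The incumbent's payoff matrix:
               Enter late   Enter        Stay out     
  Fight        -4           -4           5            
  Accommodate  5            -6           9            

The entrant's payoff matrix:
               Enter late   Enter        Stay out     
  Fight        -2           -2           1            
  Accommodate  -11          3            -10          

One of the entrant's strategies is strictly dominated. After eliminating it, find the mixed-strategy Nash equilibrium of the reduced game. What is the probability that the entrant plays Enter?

The entrant's strategy Enter late is strictly dominated by Stay out: 1 > -2 and -10 > -11. Eliminate Enter late.
The entrant's mix must leave the incumbent indifferent between Fight and Accommodate.
  the incumbent's payoff to Fight: q·(-4) + (1−q)·5 = -9q + 5
  the incumbent's payoff to Accommodate: q·(-6) + (1−q)·9 = -15q + 9
  -9q + 5 = -15q + 9  ⇒  6q = 4  ⇒  q = 2/3.

q = 2/3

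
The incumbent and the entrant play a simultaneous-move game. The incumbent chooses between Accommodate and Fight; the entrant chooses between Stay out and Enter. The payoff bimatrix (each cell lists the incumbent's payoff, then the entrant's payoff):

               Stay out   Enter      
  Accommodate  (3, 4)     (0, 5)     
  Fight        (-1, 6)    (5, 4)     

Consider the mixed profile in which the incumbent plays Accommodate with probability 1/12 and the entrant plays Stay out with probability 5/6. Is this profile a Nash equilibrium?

Given the incumbent's mix p = 1/12, the entrant's payoff from Stay out is 35/6 but from Enter is 49/12. The entrant strictly prefers Stay out, so the entrant would not mix.
So the proposed profile is not a Nash equilibrium.

No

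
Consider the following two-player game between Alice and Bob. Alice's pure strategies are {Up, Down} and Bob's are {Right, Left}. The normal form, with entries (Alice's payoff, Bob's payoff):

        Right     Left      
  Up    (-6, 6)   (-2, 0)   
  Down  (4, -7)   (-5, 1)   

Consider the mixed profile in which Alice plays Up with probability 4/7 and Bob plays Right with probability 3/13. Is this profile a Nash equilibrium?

Check Bob's indifference given Alice's mix p = 4/7:
  payoff from Right = 3/7; payoff from Left = 3/7 — equal.
Check Alice's indifference given Bob's mix q = 3/13:
  payoff from Up = -38/13; payoff from Down = -38/13 — equal.
Both players are indifferent, so neither can profitably deviate.

Yes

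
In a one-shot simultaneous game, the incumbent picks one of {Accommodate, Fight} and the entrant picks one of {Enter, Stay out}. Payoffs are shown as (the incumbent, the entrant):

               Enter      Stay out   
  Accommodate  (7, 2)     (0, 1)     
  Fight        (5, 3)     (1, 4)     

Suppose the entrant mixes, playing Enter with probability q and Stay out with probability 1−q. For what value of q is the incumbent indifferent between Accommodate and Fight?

In a mixed equilibrium the incumbent is indifferent between Accommodate and Fight; this condition fixes q.
  the incumbent's payoff to Accommodate: q·7 + (1−q)·0 = 7q
  the incumbent's payoff to Fight: q·5 + (1−q)·1 = 4q + 1
  7q = 4q + 1  ⇒  3q = 1  ⇒  q = 1/3.

q = 1/3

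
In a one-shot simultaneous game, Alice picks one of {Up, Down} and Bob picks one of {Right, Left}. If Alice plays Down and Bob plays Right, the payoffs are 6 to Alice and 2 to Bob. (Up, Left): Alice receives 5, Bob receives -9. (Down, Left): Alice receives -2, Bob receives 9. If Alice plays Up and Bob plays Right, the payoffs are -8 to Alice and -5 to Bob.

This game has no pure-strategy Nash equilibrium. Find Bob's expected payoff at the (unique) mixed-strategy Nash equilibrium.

Bob's indifference between Right and Left determines Alice's mixing probability p:
  Bob's expected payoff from Right: p·(-5) + (1−p)·2 = -7p + 2
  Bob's expected payoff from Left: p·(-9) + (1−p)·9 = -18p + 9
  -7p + 2 = -18p + 9  ⇒  11p = 7  ⇒  p = 7/11.
At equilibrium Bob is indifferent across columns, so Bob's payoff equals the payoff from Right: (7/11)·(-5) + (4/11)·2 = -27/11.

-27/11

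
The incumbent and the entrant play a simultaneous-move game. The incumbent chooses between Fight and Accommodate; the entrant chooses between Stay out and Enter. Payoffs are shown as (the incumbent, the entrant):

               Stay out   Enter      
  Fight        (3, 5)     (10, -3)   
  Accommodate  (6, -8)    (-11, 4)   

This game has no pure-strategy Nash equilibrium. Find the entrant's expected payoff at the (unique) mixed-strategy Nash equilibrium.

Set the entrant's expected payoff from Stay out equal to that from Enter:
  the entrant's payoff from Stay out: p·5 + (1−p)·(-8) = 13p - 8
  the entrant's payoff from Enter: p·(-3) + (1−p)·4 = -7p + 4
  13p - 8 = -7p + 4  ⇒  20p = 12  ⇒  p = 3/5.
At equilibrium the entrant is indifferent across columns, so the entrant's payoff equals the payoff from Stay out: (3/5)·5 + (2/5)·(-8) = -1/5.

-1/5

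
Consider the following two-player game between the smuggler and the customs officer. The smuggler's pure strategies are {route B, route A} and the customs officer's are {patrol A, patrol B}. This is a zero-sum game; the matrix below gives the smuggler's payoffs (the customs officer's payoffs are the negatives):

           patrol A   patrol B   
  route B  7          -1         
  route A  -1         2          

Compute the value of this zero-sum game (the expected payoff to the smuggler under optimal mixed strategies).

v = 13/11

The customs officer's mix must leave the smuggler indifferent between route B and route A.
  the smuggler's expected payoff from route B: q·7 + (1−q)·(-1) = 8q - 1
  the smuggler's expected payoff from route A: q·(-1) + (1−q)·2 = -3q + 2
  8q - 1 = -3q + 2  ⇒  11q = 3  ⇒  q = 3/11.
The value is the smuggler's expected payoff against this mix (using route B): (3/11)·7 + (8/11)·(-1) = 13/11.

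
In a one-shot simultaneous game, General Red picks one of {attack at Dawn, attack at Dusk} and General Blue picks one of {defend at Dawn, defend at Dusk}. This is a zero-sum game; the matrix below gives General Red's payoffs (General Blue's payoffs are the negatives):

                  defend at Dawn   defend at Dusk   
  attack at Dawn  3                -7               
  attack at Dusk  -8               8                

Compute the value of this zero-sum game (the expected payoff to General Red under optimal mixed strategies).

v = -16/13

For General Red to be willing to mix, General Red must be indifferent between attack at Dawn and attack at Dusk, which pins down General Blue's mix.
  General Red's payoff to attack at Dawn: q·3 + (1−q)·(-7) = 10q - 7
  General Red's payoff to attack at Dusk: q·(-8) + (1−q)·8 = -16q + 8
  10q - 7 = -16q + 8  ⇒  26q = 15  ⇒  q = 15/26.
The value is General Red's expected payoff against this mix (using attack at Dawn): (15/26)·3 + (11/26)·(-7) = -16/13.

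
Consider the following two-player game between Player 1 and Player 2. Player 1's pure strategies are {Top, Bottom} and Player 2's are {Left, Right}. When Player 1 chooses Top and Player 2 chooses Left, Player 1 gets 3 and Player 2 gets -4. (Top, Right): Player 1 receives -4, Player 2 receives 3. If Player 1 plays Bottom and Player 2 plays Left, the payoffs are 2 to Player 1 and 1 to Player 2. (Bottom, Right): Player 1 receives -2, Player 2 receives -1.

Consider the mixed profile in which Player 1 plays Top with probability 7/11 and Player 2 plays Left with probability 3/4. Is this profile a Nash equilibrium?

No

Given Player 1's mix p = 7/11, Player 2's payoff from Left is -24/11 but from Right is 17/11. Player 2 strictly prefers Right, so Player 2 would not mix.
So the proposed profile is not a Nash equilibrium.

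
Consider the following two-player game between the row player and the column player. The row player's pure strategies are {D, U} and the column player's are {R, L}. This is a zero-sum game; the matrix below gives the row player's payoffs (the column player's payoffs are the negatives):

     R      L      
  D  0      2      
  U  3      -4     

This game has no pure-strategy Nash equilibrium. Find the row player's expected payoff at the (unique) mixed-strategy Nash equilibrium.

In a mixed equilibrium the row player is indifferent between D and U; this condition fixes q.
  the row player's expected payoff from D: q·0 + (1−q)·2 = -2q + 2
  the row player's expected payoff from U: q·3 + (1−q)·(-4) = 7q - 4
  -2q + 2 = 7q - 4  ⇒  -9q = -6  ⇒  q = 2/3.
At equilibrium the row player is indifferent across rows, so the row player's payoff equals the payoff from D: (2/3)·0 + (1/3)·2 = 2/3.

2/3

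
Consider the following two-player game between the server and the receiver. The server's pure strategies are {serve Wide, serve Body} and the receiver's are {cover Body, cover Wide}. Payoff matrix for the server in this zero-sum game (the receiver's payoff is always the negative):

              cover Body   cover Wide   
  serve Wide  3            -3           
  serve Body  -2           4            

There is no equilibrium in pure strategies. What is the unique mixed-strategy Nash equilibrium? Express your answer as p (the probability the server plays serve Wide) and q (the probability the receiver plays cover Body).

For the receiver to be willing to mix, the receiver must be indifferent between cover Body and cover Wide, which pins down the server's mix.
  the receiver's expected payoff from cover Body: p·(-3) + (1−p)·2 = -5p + 2
  the receiver's expected payoff from cover Wide: p·3 + (1−p)·(-4) = 7p - 4
  -5p + 2 = 7p - 4  ⇒  -12p = -6  ⇒  p = 1/2.
For the server to be willing to mix, the server must be indifferent between serve Wide and serve Body, which pins down the receiver's mix.
  the server's payoff from serve Wide: q·3 + (1−q)·(-3) = 6q - 3
  the server's payoff from serve Body: q·(-2) + (1−q)·4 = -6q + 4
  6q - 3 = -6q + 4  ⇒  12q = 7  ⇒  q = 7/12.

p = 1/2, q = 7/12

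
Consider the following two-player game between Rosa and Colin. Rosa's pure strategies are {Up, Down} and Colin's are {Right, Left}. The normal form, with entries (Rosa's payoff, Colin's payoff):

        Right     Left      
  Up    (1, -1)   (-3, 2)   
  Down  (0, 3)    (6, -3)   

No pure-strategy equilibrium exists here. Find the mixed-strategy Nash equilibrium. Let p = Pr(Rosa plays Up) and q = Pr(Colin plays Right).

p = 2/3, q = 9/10

Colin's indifference between Right and Left determines Rosa's mixing probability p:
  Colin's payoff to Right: p·(-1) + (1−p)·3 = -4p + 3
  Colin's payoff to Left: p·2 + (1−p)·(-3) = 5p - 3
  -4p + 3 = 5p - 3  ⇒  -9p = -6  ⇒  p = 2/3.
Rosa's indifference between Up and Down determines Colin's mixing probability q:
  Rosa's payoff from Up: q·1 + (1−q)·(-3) = 4q - 3
  Rosa's payoff from Down: q·0 + (1−q)·6 = -6q + 6
  4q - 3 = -6q + 6  ⇒  10q = 9  ⇒  q = 9/10.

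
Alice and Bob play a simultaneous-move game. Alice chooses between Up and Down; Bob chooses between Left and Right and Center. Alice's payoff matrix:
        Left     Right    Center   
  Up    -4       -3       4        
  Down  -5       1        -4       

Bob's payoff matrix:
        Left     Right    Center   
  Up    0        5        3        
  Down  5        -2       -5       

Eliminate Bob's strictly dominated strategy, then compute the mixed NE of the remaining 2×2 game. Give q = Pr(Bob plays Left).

q = 4/5

Bob's strategy Center is strictly dominated by Right: 5 > 3 and -2 > -5. Eliminate Center.
In a mixed equilibrium Alice is indifferent between Up and Down; this condition fixes q.
  Alice's payoff to Up: q·(-4) + (1−q)·(-3) = -q - 3
  Alice's payoff to Down: q·(-5) + (1−q)·1 = -6q + 1
  -q - 3 = -6q + 1  ⇒  5q = 4  ⇒  q = 4/5.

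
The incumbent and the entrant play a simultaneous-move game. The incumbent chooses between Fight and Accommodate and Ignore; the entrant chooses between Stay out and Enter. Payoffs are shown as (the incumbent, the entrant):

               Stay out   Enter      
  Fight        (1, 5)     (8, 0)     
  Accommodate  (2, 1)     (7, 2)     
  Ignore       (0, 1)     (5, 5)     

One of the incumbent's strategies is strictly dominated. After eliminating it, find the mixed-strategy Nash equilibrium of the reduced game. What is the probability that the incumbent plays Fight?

The incumbent's strategy Ignore is strictly dominated by Accommodate: 2 > 0 and 7 > 5. Eliminate Ignore.
The entrant's indifference between Stay out and Enter determines the incumbent's mixing probability p:
  the entrant's expected payoff from Stay out: p·5 + (1−p)·1 = 4p + 1
  the entrant's expected payoff from Enter: p·0 + (1−p)·2 = -2p + 2
  4p + 1 = -2p + 2  ⇒  6p = 1  ⇒  p = 1/6.

p = 1/6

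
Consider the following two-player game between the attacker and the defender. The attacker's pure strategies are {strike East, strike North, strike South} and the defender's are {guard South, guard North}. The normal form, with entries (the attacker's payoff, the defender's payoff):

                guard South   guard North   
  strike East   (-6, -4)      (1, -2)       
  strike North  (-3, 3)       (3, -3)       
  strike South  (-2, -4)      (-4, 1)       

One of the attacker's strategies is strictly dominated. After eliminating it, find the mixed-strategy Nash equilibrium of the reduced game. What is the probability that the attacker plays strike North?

The attacker's strategy strike East is strictly dominated by strike North: -3 > -6 and 3 > 1. Eliminate strike East.
In a mixed equilibrium the defender is indifferent between guard South and guard North; this condition fixes p.
  the defender's payoff to guard South: p·3 + (1−p)·(-4) = 7p - 4
  the defender's payoff to guard North: p·(-3) + (1−p)·1 = -4p + 1
  7p - 4 = -4p + 1  ⇒  11p = 5  ⇒  p = 5/11.

p = 5/11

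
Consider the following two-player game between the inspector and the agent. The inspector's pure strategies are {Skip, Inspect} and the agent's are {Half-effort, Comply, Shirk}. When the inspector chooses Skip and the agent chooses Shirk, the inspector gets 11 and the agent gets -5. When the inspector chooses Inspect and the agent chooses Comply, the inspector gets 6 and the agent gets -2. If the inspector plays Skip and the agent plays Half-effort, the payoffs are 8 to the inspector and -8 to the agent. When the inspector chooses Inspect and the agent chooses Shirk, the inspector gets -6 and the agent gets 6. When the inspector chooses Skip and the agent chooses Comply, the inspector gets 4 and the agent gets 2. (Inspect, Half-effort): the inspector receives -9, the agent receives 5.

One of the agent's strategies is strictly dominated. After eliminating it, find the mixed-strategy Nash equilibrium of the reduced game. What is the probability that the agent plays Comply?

q = 17/19

The agent's strategy Half-effort is strictly dominated by Shirk: -5 > -8 and 6 > 5. Eliminate Half-effort.
The agent's mix must leave the inspector indifferent between Skip and Inspect.
  the inspector's expected payoff from Skip: q·4 + (1−q)·11 = -7q + 11
  the inspector's expected payoff from Inspect: q·6 + (1−q)·(-6) = 12q - 6
  -7q + 11 = 12q - 6  ⇒  -19q = -17  ⇒  q = 17/19.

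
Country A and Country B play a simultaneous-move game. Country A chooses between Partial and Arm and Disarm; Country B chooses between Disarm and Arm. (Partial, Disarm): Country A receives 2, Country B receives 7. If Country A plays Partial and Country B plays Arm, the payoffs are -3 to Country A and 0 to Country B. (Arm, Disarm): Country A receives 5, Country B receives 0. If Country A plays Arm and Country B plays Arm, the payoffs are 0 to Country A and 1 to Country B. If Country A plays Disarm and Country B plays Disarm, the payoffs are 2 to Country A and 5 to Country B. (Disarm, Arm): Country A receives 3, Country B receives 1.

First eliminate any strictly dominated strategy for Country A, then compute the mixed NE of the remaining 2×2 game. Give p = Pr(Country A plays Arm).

p = 4/5

Country A's strategy Partial is strictly dominated by Arm: 5 > 2 and 0 > -3. Eliminate Partial.
Country A's mix must leave Country B indifferent between Disarm and Arm.
  Country B's expected payoff from Disarm: p·0 + (1−p)·5 = -5p + 5
  Country B's expected payoff from Arm: p·1 + (1−p)·1 = 1
  -5p + 5 = 1  ⇒  -5p = -4  ⇒  p = 4/5.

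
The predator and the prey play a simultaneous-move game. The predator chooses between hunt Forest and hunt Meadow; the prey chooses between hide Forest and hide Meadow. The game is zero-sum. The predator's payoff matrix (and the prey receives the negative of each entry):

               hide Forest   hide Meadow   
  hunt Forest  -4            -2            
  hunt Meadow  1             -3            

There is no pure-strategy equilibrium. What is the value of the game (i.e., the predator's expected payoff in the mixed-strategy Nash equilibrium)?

The predator's indifference between hunt Forest and hunt Meadow determines the prey's mixing probability q:
  the predator's payoff to hunt Forest: q·(-4) + (1−q)·(-2) = -2q - 2
  the predator's payoff to hunt Meadow: q·1 + (1−q)·(-3) = 4q - 3
  -2q - 2 = 4q - 3  ⇒  -6q = -1  ⇒  q = 1/6.
The value is the predator's expected payoff against this mix (using hunt Forest): (1/6)·(-4) + (5/6)·(-2) = -7/3.

v = -7/3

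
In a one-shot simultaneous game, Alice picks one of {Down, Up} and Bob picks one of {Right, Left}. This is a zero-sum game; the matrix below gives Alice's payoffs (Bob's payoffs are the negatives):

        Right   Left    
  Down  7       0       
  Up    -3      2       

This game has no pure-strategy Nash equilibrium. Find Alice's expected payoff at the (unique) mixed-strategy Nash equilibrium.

Alice's indifference between Down and Up determines Bob's mixing probability q:
  Alice's payoff to Down: q·7 + (1−q)·0 = 7q
  Alice's payoff to Up: q·(-3) + (1−q)·2 = -5q + 2
  7q = -5q + 2  ⇒  12q = 2  ⇒  q = 1/6.
At equilibrium Alice is indifferent across rows, so Alice's payoff equals the payoff from Down: (1/6)·7 + (5/6)·0 = 7/6.

7/6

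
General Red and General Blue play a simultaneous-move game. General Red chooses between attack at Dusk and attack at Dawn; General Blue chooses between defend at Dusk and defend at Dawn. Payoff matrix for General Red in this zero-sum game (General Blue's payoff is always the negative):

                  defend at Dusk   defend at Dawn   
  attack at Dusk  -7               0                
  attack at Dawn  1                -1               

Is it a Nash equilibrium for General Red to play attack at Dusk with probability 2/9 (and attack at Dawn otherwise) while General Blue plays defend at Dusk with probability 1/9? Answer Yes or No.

Check General Blue's indifference given General Red's mix p = 2/9:
  payoff from defend at Dusk = 7/9; payoff from defend at Dawn = 7/9 — equal.
Check General Red's indifference given General Blue's mix q = 1/9:
  payoff from attack at Dusk = -7/9; payoff from attack at Dawn = -7/9 — equal.
Both players are indifferent, so neither can profitably deviate.

Yes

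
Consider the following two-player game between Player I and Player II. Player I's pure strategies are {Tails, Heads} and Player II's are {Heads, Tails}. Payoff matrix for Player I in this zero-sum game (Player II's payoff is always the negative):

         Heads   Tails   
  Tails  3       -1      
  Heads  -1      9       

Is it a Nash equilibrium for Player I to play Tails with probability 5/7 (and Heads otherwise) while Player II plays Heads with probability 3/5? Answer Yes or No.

No

Given Player II's mix q = 3/5, Player I's payoff from Tails is 7/5 but from Heads is 3. Player I strictly prefers Heads, so Player I would not mix.
So the proposed profile is not a Nash equilibrium.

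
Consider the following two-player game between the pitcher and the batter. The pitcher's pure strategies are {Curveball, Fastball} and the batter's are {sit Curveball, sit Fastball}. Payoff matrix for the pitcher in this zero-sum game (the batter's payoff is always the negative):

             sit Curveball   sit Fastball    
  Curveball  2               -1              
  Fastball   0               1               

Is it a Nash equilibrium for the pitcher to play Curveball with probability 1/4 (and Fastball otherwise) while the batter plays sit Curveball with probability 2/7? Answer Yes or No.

Given the batter's mix q = 2/7, the pitcher's payoff from Curveball is -1/7 but from Fastball is 5/7. The pitcher strictly prefers Fastball, so the pitcher would not mix.
So the proposed profile is not a Nash equilibrium.

No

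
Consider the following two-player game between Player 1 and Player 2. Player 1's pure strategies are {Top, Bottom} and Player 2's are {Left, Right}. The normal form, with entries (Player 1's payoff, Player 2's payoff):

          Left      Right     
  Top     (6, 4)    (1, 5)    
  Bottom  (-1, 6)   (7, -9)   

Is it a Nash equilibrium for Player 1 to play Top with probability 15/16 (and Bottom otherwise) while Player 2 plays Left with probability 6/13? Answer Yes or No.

Yes

Check Player 2's indifference given Player 1's mix p = 15/16:
  payoff from Left = 33/8; payoff from Right = 33/8 — equal.
Check Player 1's indifference given Player 2's mix q = 6/13:
  payoff from Top = 43/13; payoff from Bottom = 43/13 — equal.
Both players are indifferent, so neither can profitably deviate.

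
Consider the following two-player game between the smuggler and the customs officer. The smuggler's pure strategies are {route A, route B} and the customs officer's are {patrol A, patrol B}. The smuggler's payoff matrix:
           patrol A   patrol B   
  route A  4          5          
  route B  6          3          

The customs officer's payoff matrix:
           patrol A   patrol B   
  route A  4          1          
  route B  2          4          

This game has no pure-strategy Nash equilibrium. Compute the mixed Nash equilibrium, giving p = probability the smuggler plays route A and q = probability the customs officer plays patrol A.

p = 2/5, q = 1/2

The smuggler's mix must leave the customs officer indifferent between patrol A and patrol B.
  the customs officer's expected payoff from patrol A: p·4 + (1−p)·2 = 2p + 2
  the customs officer's expected payoff from patrol B: p·1 + (1−p)·4 = -3p + 4
  2p + 2 = -3p + 4  ⇒  5p = 2  ⇒  p = 2/5.
In a mixed equilibrium the smuggler is indifferent between route A and route B; this condition fixes q.
  the smuggler's payoff from route A: q·4 + (1−q)·5 = -q + 5
  the smuggler's payoff from route B: q·6 + (1−q)·3 = 3q + 3
  -q + 5 = 3q + 3  ⇒  -4q = -2  ⇒  q = 1/2.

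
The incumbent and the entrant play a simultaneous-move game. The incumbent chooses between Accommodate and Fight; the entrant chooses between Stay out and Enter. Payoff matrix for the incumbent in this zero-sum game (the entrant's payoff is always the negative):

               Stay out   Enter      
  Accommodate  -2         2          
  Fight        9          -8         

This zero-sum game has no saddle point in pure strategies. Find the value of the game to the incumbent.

v = 2/21

For the incumbent to be willing to mix, the incumbent must be indifferent between Accommodate and Fight, which pins down the entrant's mix.
  the incumbent's payoff to Accommodate: q·(-2) + (1−q)·2 = -4q + 2
  the incumbent's payoff to Fight: q·9 + (1−q)·(-8) = 17q - 8
  -4q + 2 = 17q - 8  ⇒  -21q = -10  ⇒  q = 10/21.
The value is the incumbent's expected payoff against this mix (using Accommodate): (10/21)·(-2) + (11/21)·2 = 2/21.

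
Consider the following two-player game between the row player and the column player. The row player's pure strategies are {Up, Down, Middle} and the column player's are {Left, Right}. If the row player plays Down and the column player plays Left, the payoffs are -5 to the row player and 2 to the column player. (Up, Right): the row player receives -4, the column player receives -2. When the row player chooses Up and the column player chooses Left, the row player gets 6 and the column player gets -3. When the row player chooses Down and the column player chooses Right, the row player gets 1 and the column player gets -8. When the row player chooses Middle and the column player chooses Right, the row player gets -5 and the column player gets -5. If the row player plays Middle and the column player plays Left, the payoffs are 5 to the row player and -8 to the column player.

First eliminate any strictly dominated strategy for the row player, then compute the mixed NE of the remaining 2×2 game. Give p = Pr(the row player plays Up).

The row player's strategy Middle is strictly dominated by Up: 6 > 5 and -4 > -5. Eliminate Middle.
For the column player to be willing to mix, the column player must be indifferent between Left and Right, which pins down the row player's mix.
  the column player's payoff from Left: p·(-3) + (1−p)·2 = -5p + 2
  the column player's payoff from Right: p·(-2) + (1−p)·(-8) = 6p - 8
  -5p + 2 = 6p - 8  ⇒  -11p = -10  ⇒  p = 10/11.

p = 10/11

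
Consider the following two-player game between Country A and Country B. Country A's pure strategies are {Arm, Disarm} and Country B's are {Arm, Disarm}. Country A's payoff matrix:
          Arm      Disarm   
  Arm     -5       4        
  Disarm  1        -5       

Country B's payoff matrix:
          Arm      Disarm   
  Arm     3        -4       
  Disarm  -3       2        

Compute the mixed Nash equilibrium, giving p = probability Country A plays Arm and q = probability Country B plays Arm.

In a mixed equilibrium Country B is indifferent between Arm and Disarm; this condition fixes p.
  Country B's payoff from Arm: p·3 + (1−p)·(-3) = 6p - 3
  Country B's payoff from Disarm: p·(-4) + (1−p)·2 = -6p + 2
  6p - 3 = -6p + 2  ⇒  12p = 5  ⇒  p = 5/12.
Set Country A's expected payoff from Arm equal to that from Disarm:
  Country A's expected payoff from Arm: q·(-5) + (1−q)·4 = -9q + 4
  Country A's expected payoff from Disarm: q·1 + (1−q)·(-5) = 6q - 5
  -9q + 4 = 6q - 5  ⇒  -15q = -9  ⇒  q = 3/5.

p = 5/12, q = 3/5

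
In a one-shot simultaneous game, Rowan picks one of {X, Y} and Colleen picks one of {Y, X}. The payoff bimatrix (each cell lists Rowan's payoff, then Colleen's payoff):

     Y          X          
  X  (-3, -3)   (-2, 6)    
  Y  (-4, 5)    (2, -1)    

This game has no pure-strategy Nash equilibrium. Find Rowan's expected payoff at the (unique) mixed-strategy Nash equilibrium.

-14/5

In a mixed equilibrium Rowan is indifferent between X and Y; this condition fixes q.
  Rowan's expected payoff from X: q·(-3) + (1−q)·(-2) = -q - 2
  Rowan's expected payoff from Y: q·(-4) + (1−q)·2 = -6q + 2
  -q - 2 = -6q + 2  ⇒  5q = 4  ⇒  q = 4/5.
At equilibrium Rowan is indifferent across rows, so Rowan's payoff equals the payoff from X: (4/5)·(-3) + (1/5)·(-2) = -14/5.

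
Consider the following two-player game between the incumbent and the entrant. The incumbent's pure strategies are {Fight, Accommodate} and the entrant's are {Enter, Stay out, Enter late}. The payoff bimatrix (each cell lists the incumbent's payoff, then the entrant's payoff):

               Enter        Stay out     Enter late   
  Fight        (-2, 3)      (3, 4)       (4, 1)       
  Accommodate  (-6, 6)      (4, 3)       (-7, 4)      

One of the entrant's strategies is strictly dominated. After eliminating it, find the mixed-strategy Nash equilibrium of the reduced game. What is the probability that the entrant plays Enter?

q = 1/5

The entrant's strategy Enter late is strictly dominated by Enter: 3 > 1 and 6 > 4. Eliminate Enter late.
For the incumbent to be willing to mix, the incumbent must be indifferent between Fight and Accommodate, which pins down the entrant's mix.
  the incumbent's payoff to Fight: q·(-2) + (1−q)·3 = -5q + 3
  the incumbent's payoff to Accommodate: q·(-6) + (1−q)·4 = -10q + 4
  -5q + 3 = -10q + 4  ⇒  5q = 1  ⇒  q = 1/5.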